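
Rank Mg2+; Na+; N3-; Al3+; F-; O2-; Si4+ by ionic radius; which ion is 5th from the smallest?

These species are isoelectronic with 10 electrons. The only difference is the number of protons: Si4+ (Z=14), Al3+ (Z=13), Mg2+ (Z=12), Na+ (Z=11), F- (Z=9), O2- (Z=8), N3- (Z=7). The strongest nuclear pull (Si4+) gives the smallest ion.
So the order is Si4+ < Al3+ < Mg2+ < Na+ < F- < O2- < N3-; the 5th-smallest ion is F-.

F-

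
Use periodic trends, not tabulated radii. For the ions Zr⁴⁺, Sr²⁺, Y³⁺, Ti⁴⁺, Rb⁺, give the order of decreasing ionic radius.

Rb⁺ > Sr²⁺ > Y³⁺ > Zr⁴⁺ > Ti⁴⁺

Electron counts and nuclear charges: Ti⁴⁺ (Z=22, 18 e⁻), Zr⁴⁺ (Z=40, 36 e⁻), Y³⁺ (Z=39, 36 e⁻), Sr²⁺ (Z=38, 36 e⁻), Rb⁺ (Z=37, 36 e⁻). Ti⁴⁺ < Zr⁴⁺ (same group, 1 shell fewer); Zr⁴⁺ < Y³⁺ (both 36 e⁻, Z=40>39); Y³⁺ < Sr²⁺ (both 36 e⁻, Z=39>38); Sr²⁺ < Rb⁺ (both 36 e⁻, Z=38>37).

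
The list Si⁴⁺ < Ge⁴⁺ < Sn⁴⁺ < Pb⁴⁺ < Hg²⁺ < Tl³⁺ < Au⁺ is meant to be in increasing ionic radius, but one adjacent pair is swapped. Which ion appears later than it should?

Tl³⁺

Check each adjacent pair. Hg²⁺ and Tl³⁺ are reversed: Tl³⁺ and Hg²⁺ share 78 electrons; the higher nuclear charge on Tl (Z=81) contracts it more, so Tl³⁺ < Hg²⁺. No other neighbouring pair contradicts the periodic trends, so Tl³⁺ is the ion listed too late.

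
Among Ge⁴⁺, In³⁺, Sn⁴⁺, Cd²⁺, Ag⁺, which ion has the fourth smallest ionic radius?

First list Z and electron count for each: Ge⁴⁺ has 28 e⁻ (Z=32), Sn⁴⁺ has 46 e⁻ (Z=50), In³⁺ has 46 e⁻ (Z=49), Cd²⁺ has 46 e⁻ (Z=48), Ag⁺ has 46 e⁻ (Z=47). Ge⁴⁺ < Sn⁴⁺ (same group, period 4 vs 5); Sn⁴⁺ < In³⁺ (both 46 e⁻, Z=50>49); In³⁺ < Cd²⁺ (both 46 e⁻, Z=49>48); Cd²⁺ < Ag⁺ (both 46 e⁻, Z=48>47).
So the order is Ge⁴⁺ < Sn⁴⁺ < In³⁺ < Cd²⁺ < Ag⁺; the 4th-smallest ion is Cd²⁺.

Cd²⁺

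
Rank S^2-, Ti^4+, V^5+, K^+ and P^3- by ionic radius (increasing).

Isoelectronic series (18 e⁻ each). Size is set by nuclear charge: more protons means a smaller ion. V^5+ (Z=23), Ti^4+ (Z=22), K^+ (Z=19), S^2- (Z=16), P^3- (Z=15).

V^5+ < Ti^4+ < K^+ < S^2- < P^3-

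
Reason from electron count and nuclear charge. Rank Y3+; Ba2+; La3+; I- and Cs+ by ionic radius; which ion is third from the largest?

Electron counts and nuclear charges: Y3+: 36 e⁻, Z=39, La3+: 54 e⁻, Z=57, Ba2+: 54 e⁻, Z=56, Cs+: 54 e⁻, Z=55, I-: 54 e⁻, Z=53. Y3+ < La3+ (same group, period 5 vs 6); La3+ < Ba2+ (isoelectronic, higher Z=57 is smaller); Ba2+ < Cs+ (both 54 e⁻, Z=56>55); Cs+ < I- (isoelectronic, higher Z=55 is smaller).
Ordering: Y3+ < La3+ < Ba2+ < Cs+ < I-. The third largest is Ba2+.

Ba2+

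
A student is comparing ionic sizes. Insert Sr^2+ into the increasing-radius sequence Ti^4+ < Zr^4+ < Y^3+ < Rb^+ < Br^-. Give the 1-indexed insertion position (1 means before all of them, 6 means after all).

First list Z and electron count for each: Ti^4+ (Z=22, 18 e⁻), Zr^4+ (Z=40, 36 e⁻), Y^3+ (Z=39, 36 e⁻), Sr^2+ (Z=38, 36 e⁻), Rb^+ (Z=37, 36 e⁻), Br^- (Z=35, 36 e⁻). Ti^4+ < Zr^4+ (same group, period 4 vs 5); Zr^4+ < Y^3+ (both 36 e⁻, Z=40>39); Y^3+ < Sr^2+ (isoelectronic, higher Z=39 is smaller); Sr^2+ < Rb^+ (isoelectronic, higher Z=38 is smaller); Rb^+ < Br^- (both 36 e⁻, Z=37>35).
Putting Sr^2+ in gives Ti^4+ < Zr^4+ < Y^3+ < Sr^2+ < Rb^+ < Br^-; it lands at slot 4.

4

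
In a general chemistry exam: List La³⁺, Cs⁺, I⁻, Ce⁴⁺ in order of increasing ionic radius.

All of these have 54 electrons (isoelectronic). With the same electron cloud, the ion with the most protons pulls it in tightest. Nuclear charges: Ce⁴⁺ (Z=58), La³⁺ (Z=57), Cs⁺ (Z=55), I⁻ (Z=53). Highest Z is smallest.

Ce⁴⁺ < La³⁺ < Cs⁺ < I⁻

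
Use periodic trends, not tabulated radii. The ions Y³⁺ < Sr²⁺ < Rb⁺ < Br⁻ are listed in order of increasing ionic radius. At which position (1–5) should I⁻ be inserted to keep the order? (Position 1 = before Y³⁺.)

First list Z and electron count for each: Y³⁺ (Z=39, 36 e⁻), Sr²⁺ (Z=38, 36 e⁻), Rb⁺ (Z=37, 36 e⁻), Br⁻ (Z=35, 36 e⁻), I⁻ (Z=53, 54 e⁻). Y³⁺ < Sr²⁺ (both 36 e⁻, Z=39>38); Sr²⁺ < Rb⁺ (both 36 e⁻, Z=38>37); Rb⁺ < Br⁻ (isoelectronic, higher Z=37 is smaller); Br⁻ < I⁻ (same group, period 4 vs 5).
Merged order: Y³⁺ < Sr²⁺ < Rb⁺ < Br⁻ < I⁻ — I⁻ is number 5.

5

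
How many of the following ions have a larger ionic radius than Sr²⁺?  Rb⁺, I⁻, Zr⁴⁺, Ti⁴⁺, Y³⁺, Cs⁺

Tabulating Z and e⁻: Ti⁴⁺ (Z=22, 18 e⁻), Zr⁴⁺ (Z=40, 36 e⁻), Y³⁺ (Z=39, 36 e⁻), Sr²⁺ (Z=38, 36 e⁻), Rb⁺ (Z=37, 36 e⁻), Cs⁺ (Z=55, 54 e⁻), I⁻ (Z=53, 54 e⁻). Ti⁴⁺ < Zr⁴⁺ (same group, period 4 vs 5); Zr⁴⁺ < Y³⁺ (both 36 e⁻, Z=40>39); Y³⁺ < Sr²⁺ (both 36 e⁻, Z=39>38); Sr²⁺ < Rb⁺ (isoelectronic, higher Z=38 is smaller); Rb⁺ < Cs⁺ (same group, 1 shell fewer); Cs⁺ < I⁻ (isoelectronic, higher Z=55 is smaller).
Relative to Sr²⁺, the ions that are larger are Rb⁺, Cs⁺, I⁻. Count: 3.

3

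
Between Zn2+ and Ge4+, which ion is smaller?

Each ion has 28 electrons. The ranking follows nuclear charge in reverse — greater Z gives a smaller radius. Ge4+ (Z=32), Zn2+ (Z=30).

Ge4+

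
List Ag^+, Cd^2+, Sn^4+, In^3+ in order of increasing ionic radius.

Sn^4+ < In^3+ < Cd^2+ < Ag^+

These species are isoelectronic with 46 electrons. The only difference is the number of protons: Sn^4+ (Z=50), In^3+ (Z=49), Cd^2+ (Z=48), Ag^+ (Z=47). The strongest nuclear pull (Sn^4+) gives the smallest ion.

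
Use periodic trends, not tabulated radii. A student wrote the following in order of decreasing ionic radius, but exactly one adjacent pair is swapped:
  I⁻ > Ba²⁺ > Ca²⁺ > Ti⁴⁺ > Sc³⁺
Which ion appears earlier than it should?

The pair Ti⁴⁺, Sc³⁺ is the wrong way round — they are isoelectronic (18 e⁻) and Ti has more protons than Sc (22 vs 21), making Ti⁴⁺ smaller. All other adjacent pairs agree with periodic trends, so Ti⁴⁺ is the misplaced ion.

Ti⁴⁺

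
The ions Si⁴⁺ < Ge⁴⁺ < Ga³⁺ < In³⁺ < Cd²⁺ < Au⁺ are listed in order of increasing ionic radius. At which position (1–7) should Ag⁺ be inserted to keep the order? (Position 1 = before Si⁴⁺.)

6

Work out protons and electrons: Si⁴⁺: 10 e⁻, Z=14, Ge⁴⁺: 28 e⁻, Z=32, Ga³⁺: 28 e⁻, Z=31, In³⁺: 46 e⁻, Z=49, Cd²⁺: 46 e⁻, Z=48, Ag⁺: 46 e⁻, Z=47, Au⁺: 78 e⁻, Z=79. Si⁴⁺ < Ge⁴⁺ (same group, 1 shell fewer); Ge⁴⁺ < Ga³⁺ (isoelectronic, higher Z=32 is smaller); Ga³⁺ < In³⁺ (same group, 1 shell fewer); In³⁺ < Cd²⁺ (both 46 e⁻, Z=49>48); Cd²⁺ < Ag⁺ (isoelectronic, higher Z=48 is smaller); Ag⁺ < Au⁺ (same group, period 5 vs 6).
The complete sequence is Si⁴⁺ < Ge⁴⁺ < Ga³⁺ < In³⁺ < Cd²⁺ < Ag⁺ < Au⁺. Ag⁺ sits at position 6.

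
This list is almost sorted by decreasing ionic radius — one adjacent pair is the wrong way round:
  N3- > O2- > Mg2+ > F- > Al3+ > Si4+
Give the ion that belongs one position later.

Mg2+

Compare adjacent ions: both have 10 electrons but Z(Mg)=12 > Z(F)=9, so Mg2+ should be the smaller of the two — yet in this decreasing list Mg2+ sits before F-. Nothing else is reversed, so Mg2+ should move one place to the right.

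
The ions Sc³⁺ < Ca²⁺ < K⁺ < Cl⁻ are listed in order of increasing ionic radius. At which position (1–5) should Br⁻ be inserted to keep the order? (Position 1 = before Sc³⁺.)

5

Electron counts and nuclear charges: Sc³⁺ has 18 e⁻ (Z=21), Ca²⁺ has 18 e⁻ (Z=20), K⁺ has 18 e⁻ (Z=19), Cl⁻ has 18 e⁻ (Z=17), Br⁻ has 36 e⁻ (Z=35). Sc³⁺ < Ca²⁺ (both 18 e⁻, Z=21>20); Ca²⁺ < K⁺ (isoelectronic, higher Z=20 is smaller); K⁺ < Cl⁻ (both 18 e⁻, Z=19>17); Cl⁻ < Br⁻ (same group, period 3 vs 4).
With Br⁻ included the full order is Sc³⁺ < Ca²⁺ < K⁺ < Cl⁻ < Br⁻, so it takes position 5.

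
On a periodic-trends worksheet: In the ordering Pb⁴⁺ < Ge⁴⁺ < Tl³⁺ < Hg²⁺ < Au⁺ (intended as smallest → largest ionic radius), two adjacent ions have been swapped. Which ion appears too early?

Pb⁴⁺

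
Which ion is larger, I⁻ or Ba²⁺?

I⁻

Each ion has 54 electrons. The ranking follows nuclear charge in reverse — greater Z gives a smaller radius. Ba²⁺ (Z=56), I⁻ (Z=53).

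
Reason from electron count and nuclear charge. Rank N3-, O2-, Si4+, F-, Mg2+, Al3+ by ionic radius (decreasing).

N3- > O2- > F- > Mg2+ > Al3+ > Si4+

Each ion has 10 electrons. The ranking follows nuclear charge in reverse — greater Z gives a smaller radius. Si4+ (Z=14), Al3+ (Z=13), Mg2+ (Z=12), F- (Z=9), O2- (Z=8), N3- (Z=7).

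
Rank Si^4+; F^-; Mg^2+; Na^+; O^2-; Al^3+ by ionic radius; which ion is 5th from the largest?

Each ion has 10 electrons. The ranking follows nuclear charge in reverse — greater Z gives a smaller radius. Si^4+ (Z=14), Al^3+ (Z=13), Mg^2+ (Z=12), Na^+ (Z=11), F^- (Z=9), O^2- (Z=8).
So the order is Si^4+ < Al^3+ < Mg^2+ < Na^+ < F^- < O^2-; the 5th-largest ion is Al^3+.

Al^3+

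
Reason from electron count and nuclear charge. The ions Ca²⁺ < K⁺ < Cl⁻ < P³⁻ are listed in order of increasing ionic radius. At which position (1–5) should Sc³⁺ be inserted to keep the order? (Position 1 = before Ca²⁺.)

1

Isoelectronic series (18 e⁻ each). Size is set by nuclear charge: more protons means a smaller ion. Sc³⁺ (Z=21), Ca²⁺ (Z=20), K⁺ (Z=19), Cl⁻ (Z=17), P³⁻ (Z=15).
Merged order: Sc³⁺ < Ca²⁺ < K⁺ < Cl⁻ < P³⁻ — Sc³⁺ is number 1.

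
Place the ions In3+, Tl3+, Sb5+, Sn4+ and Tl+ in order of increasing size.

Sb5+ (Z=51, 46 e⁻), Sn4+ (Z=50, 46 e⁻), In3+ (Z=49, 46 e⁻), Tl3+ (Z=81, 78 e⁻), Tl+ (Z=81, 80 e⁻). Sb5+ < Sn4+ (both 46 e⁻, Z=51>50); Sn4+ < In3+ (isoelectronic, higher Z=50 is smaller); In3+ < Tl3+ (same group, 1 shell fewer); Tl3+ < Tl+ (same element, +3 vs +1).

Sb5+ < Sn4+ < In3+ < Tl3+ < Tl+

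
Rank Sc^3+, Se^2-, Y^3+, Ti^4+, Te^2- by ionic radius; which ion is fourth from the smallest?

Se^2-

Work out protons and electrons: Ti^4+: 18 e⁻, Z=22, Sc^3+: 18 e⁻, Z=21, Y^3+: 36 e⁻, Z=39, Se^2-: 36 e⁻, Z=34, Te^2-: 54 e⁻, Z=52. Ti^4+ < Sc^3+ (both 18 e⁻, Z=22>21); Sc^3+ < Y^3+ (same group, period 4 vs 5); Y^3+ < Se^2- (isoelectronic, higher Z=39 is smaller); Se^2- < Te^2- (same group, period 4 vs 5).
Full ascending order: Ti^4+ < Sc^3+ < Y^3+ < Se^2- < Te^2-. Counting from the smallest, position 4 is Se^2-.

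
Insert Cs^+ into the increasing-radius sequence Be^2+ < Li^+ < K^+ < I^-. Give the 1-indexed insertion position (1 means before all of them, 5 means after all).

4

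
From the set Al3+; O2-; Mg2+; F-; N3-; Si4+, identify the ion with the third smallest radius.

Mg2+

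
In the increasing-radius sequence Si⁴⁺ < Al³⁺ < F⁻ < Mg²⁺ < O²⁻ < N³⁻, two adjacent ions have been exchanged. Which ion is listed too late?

The pair F⁻, Mg²⁺ is the wrong way round — both have 10 electrons but Z(Mg)=12 > Z(F)=9, so Mg²⁺ should be the smaller of the two. All other adjacent pairs agree with periodic trends, so Mg²⁺ is the misplaced ion.

Mg²⁺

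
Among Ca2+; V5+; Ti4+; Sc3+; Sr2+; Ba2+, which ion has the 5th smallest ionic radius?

Sr2+

Electron counts and nuclear charges: V5+ (Z=23, 18 e⁻), Ti4+ (Z=22, 18 e⁻), Sc3+ (Z=21, 18 e⁻), Ca2+ (Z=20, 18 e⁻), Sr2+ (Z=38, 36 e⁻), Ba2+ (Z=56, 54 e⁻). V5+ < Ti4+ (both 18 e⁻, Z=23>22); Ti4+ < Sc3+ (both 18 e⁻, Z=22>21); Sc3+ < Ca2+ (isoelectronic, higher Z=21 is smaller); Ca2+ < Sr2+ (same group, 1 shell fewer); Sr2+ < Ba2+ (same group, period 5 vs 6).
So the order is V5+ < Ti4+ < Sc3+ < Ca2+ < Sr2+ < Ba2+; the 5th-smallest ion is Sr2+.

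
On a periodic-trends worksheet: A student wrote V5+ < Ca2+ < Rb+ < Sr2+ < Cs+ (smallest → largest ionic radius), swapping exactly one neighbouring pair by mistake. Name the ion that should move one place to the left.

The pair Rb+, Sr2+ is the wrong way round — both have 36 electrons but Z(Sr)=38 > Z(Rb)=37, so Sr2+ should be the smaller of the two. All other adjacent pairs agree with periodic trends, so Sr2+ is the misplaced ion.

Sr2+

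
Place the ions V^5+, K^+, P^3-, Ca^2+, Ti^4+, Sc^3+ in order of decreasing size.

P^3- > K^+ > Ca^2+ > Sc^3+ > Ti^4+ > V^5+

Each ion has 18 electrons. The ranking follows nuclear charge in reverse — greater Z gives a smaller radius. V^5+ (Z=23), Ti^4+ (Z=22), Sc^3+ (Z=21), Ca^2+ (Z=20), K^+ (Z=19), P^3- (Z=15).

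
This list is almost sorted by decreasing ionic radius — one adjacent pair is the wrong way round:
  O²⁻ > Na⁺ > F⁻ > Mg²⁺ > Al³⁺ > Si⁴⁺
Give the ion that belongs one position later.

Compare adjacent ions: Na⁺ and F⁻ share 10 electrons; the higher nuclear charge on Na (Z=11) contracts it more, so Na⁺ < F⁻ — yet in this decreasing list Na⁺ sits before F⁻. Nothing else is reversed, so Na⁺ should move one place to the right.

Na⁺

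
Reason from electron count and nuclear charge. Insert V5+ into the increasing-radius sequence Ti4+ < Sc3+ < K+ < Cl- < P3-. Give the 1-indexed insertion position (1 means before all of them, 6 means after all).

Each ion has 18 electrons. The ranking follows nuclear charge in reverse — greater Z gives a smaller radius. V5+ (Z=23), Ti4+ (Z=22), Sc3+ (Z=21), K+ (Z=19), Cl- (Z=17), P3- (Z=15).
Putting V5+ in gives V5+ < Ti4+ < Sc3+ < K+ < Cl- < P3-; it lands at slot 1.

1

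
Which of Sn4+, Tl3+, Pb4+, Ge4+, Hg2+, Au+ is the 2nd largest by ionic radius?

Hg2+

Tabulating Z and e⁻: Ge4+: 28 e⁻, Z=32, Sn4+: 46 e⁻, Z=50, Pb4+: 78 e⁻, Z=82, Tl3+: 78 e⁻, Z=81, Hg2+: 78 e⁻, Z=80, Au+: 78 e⁻, Z=79. Ge4+ < Sn4+ (same group, period 4 vs 5); Sn4+ < Pb4+ (same group, 1 shell fewer); Pb4+ < Tl3+ (both 78 e⁻, Z=82>81); Tl3+ < Hg2+ (isoelectronic, higher Z=81 is smaller); Hg2+ < Au+ (isoelectronic, higher Z=80 is smaller).
Ordering: Ge4+ < Sn4+ < Pb4+ < Tl3+ < Hg2+ < Au+. The 2nd largest is Hg2+.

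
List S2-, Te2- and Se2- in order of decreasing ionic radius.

Te2- > Se2- > S2-

Same group, same charge. Going down the group adds an extra shell of electrons, so the ion gets larger: S2- is highest in the group and smallest.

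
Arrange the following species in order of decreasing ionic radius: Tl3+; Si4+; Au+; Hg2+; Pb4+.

Si4+ has 10 e⁻ (Z=14), Pb4+ has 78 e⁻ (Z=82), Tl3+ has 78 e⁻ (Z=81), Hg2+ has 78 e⁻ (Z=80), Au+ has 78 e⁻ (Z=79). Si4+ < Pb4+ (same group, period 3 vs 6); Pb4+ < Tl3+ (both 78 e⁻, Z=82>81); Tl3+ < Hg2+ (isoelectronic, higher Z=81 is smaller); Hg2+ < Au+ (both 78 e⁻, Z=80>79).

Au+ > Hg2+ > Tl3+ > Pb4+ > Si4+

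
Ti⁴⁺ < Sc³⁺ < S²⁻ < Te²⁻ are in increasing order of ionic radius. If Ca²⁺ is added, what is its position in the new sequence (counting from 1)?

3

First list Z and electron count for each: Ti⁴⁺: 18 e⁻, Z=22, Sc³⁺: 18 e⁻, Z=21, Ca²⁺: 18 e⁻, Z=20, S²⁻: 18 e⁻, Z=16, Te²⁻: 54 e⁻, Z=52. Ti⁴⁺ < Sc³⁺ (both 18 e⁻, Z=22>21); Sc³⁺ < Ca²⁺ (both 18 e⁻, Z=21>20); Ca²⁺ < S²⁻ (isoelectronic, higher Z=20 is smaller); S²⁻ < Te²⁻ (same group, 2 shells fewer).
Putting Ca²⁺ in gives Ti⁴⁺ < Sc³⁺ < Ca²⁺ < S²⁻ < Te²⁻; it lands at slot 3.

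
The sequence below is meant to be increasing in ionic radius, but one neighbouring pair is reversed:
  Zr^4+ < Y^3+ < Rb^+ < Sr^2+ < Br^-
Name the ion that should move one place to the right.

Scanning neighbour by neighbour, only Rb^+/Sr^2+ violates a trend: they are isoelectronic (36 e⁻) and Sr has more protons than Rb (38 vs 37), making Sr^2+ smaller. That makes Rb^+ the one sitting a position early relative to where it belongs.

Rb^+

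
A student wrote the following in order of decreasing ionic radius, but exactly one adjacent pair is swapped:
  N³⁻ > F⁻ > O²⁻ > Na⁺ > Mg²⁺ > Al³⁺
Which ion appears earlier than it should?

Compare adjacent ions: F⁻ and O²⁻ share 10 electrons; the higher nuclear charge on F (Z=9) contracts it more, so F⁻ < O²⁻ — yet in this decreasing list F⁻ sits before O²⁻. Nothing else is reversed, so F⁻ should move one place to the right.

F⁻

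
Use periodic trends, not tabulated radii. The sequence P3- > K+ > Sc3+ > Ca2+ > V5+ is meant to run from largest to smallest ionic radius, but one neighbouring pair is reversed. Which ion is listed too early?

Check each adjacent pair. Sc3+ and Ca2+ are reversed: they are isoelectronic (18 e⁻) and Sc has more protons than Ca (21 vs 20), making Sc3+ smaller. No other neighbouring pair contradicts the periodic trends, so Sc3+ is the ion listed too early.

Sc3+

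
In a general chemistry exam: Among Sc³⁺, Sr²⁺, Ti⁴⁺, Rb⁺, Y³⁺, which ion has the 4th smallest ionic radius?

Work out protons and electrons: Ti⁴⁺ has 18 e⁻ (Z=22), Sc³⁺ has 18 e⁻ (Z=21), Y³⁺ has 36 e⁻ (Z=39), Sr²⁺ has 36 e⁻ (Z=38), Rb⁺ has 36 e⁻ (Z=37). Ti⁴⁺ < Sc³⁺ (isoelectronic, higher Z=22 is smaller); Sc³⁺ < Y³⁺ (same group, 1 shell fewer); Y³⁺ < Sr²⁺ (isoelectronic, higher Z=39 is smaller); Sr²⁺ < Rb⁺ (isoelectronic, higher Z=38 is smaller).
Ordering: Ti⁴⁺ < Sc³⁺ < Y³⁺ < Sr²⁺ < Rb⁺. The 4th smallest is Sr²⁺.

Sr²⁺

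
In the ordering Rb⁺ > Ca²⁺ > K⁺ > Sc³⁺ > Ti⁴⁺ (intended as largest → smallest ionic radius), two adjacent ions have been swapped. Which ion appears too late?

Compare adjacent ions: they are isoelectronic (18 e⁻) and Ca has more protons than K (20 vs 19), making Ca²⁺ smaller — yet in this decreasing list Ca²⁺ sits before K⁺. Nothing else is reversed, so K⁺ should move one place to the left.

K⁺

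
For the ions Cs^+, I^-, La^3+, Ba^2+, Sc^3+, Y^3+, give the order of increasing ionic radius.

First list Z and electron count for each: Sc^3+ has 18 e⁻ (Z=21), Y^3+ has 36 e⁻ (Z=39), La^3+ has 54 e⁻ (Z=57), Ba^2+ has 54 e⁻ (Z=56), Cs^+ has 54 e⁻ (Z=55), I^- has 54 e⁻ (Z=53). Sc^3+ < Y^3+ (same group, 1 shell fewer); Y^3+ < La^3+ (same group, period 5 vs 6); La^3+ < Ba^2+ (isoelectronic, higher Z=57 is smaller); Ba^2+ < Cs^+ (both 54 e⁻, Z=56>55); Cs^+ < I^- (both 54 e⁻, Z=55>53).

Sc^3+ < Y^3+ < La^3+ < Ba^2+ < Cs^+ < I^-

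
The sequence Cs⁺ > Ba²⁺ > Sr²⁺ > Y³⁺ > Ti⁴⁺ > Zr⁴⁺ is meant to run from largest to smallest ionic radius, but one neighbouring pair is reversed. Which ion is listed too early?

Ti⁴⁺

Scanning neighbour by neighbour, only Ti⁴⁺/Zr⁴⁺ violates a trend: Ti⁴⁺ and Zr⁴⁺ are in one column with the same charge; the lighter period-4 ion has one fewer shell and is smaller. That makes Ti⁴⁺ the one sitting a position early relative to where it belongs.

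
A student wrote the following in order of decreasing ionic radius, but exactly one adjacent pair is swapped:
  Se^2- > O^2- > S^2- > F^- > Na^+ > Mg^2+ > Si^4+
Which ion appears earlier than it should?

O^2-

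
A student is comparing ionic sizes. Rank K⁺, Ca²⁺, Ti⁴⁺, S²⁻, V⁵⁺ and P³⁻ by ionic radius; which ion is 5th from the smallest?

These species are isoelectronic with 18 electrons. The only difference is the number of protons: V⁵⁺ (Z=23), Ti⁴⁺ (Z=22), Ca²⁺ (Z=20), K⁺ (Z=19), S²⁻ (Z=16), P³⁻ (Z=15). The strongest nuclear pull (V⁵⁺) gives the smallest ion.
That gives V⁵⁺ < Ti⁴⁺ < Ca²⁺ < K⁺ < S²⁻ < P³⁻. From the smallest end, number 5 is S²⁻.

S²⁻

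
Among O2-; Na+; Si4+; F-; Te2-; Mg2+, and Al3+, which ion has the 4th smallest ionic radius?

Na+

Si4+ has 10 e⁻ (Z=14), Al3+ has 10 e⁻ (Z=13), Mg2+ has 10 e⁻ (Z=12), Na+ has 10 e⁻ (Z=11), F- has 10 e⁻ (Z=9), O2- has 10 e⁻ (Z=8), Te2- has 54 e⁻ (Z=52). Si4+ < Al3+ (isoelectronic, higher Z=14 is smaller); Al3+ < Mg2+ (isoelectronic, higher Z=13 is smaller); Mg2+ < Na+ (both 10 e⁻, Z=12>11); Na+ < F- (isoelectronic, higher Z=11 is smaller); F- < O2- (both 10 e⁻, Z=9>8); O2- < Te2- (same group, 3 shells fewer).
So the order is Si4+ < Al3+ < Mg2+ < Na+ < F- < O2- < Te2-; the 4th-smallest ion is Na+.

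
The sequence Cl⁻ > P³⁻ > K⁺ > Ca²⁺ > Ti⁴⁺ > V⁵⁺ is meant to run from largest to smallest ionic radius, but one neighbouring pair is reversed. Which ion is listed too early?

Check each adjacent pair. Cl⁻ and P³⁻ are reversed: both have 18 electrons but Z(Cl)=17 > Z(P)=15, so Cl⁻ should be the smaller of the two. No other neighbouring pair contradicts the periodic trends, so Cl⁻ is the ion listed too early.

Cl⁻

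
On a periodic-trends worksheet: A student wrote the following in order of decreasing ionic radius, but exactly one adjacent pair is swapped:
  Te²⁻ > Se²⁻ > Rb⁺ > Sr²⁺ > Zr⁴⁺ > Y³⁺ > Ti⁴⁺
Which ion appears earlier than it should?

Zr⁴⁺

Check each adjacent pair. Zr⁴⁺ and Y³⁺ are reversed: both have 36 electrons but Z(Zr)=40 > Z(Y)=39, so Zr⁴⁺ should be the smaller of the two. No other neighbouring pair contradicts the periodic trends, so Zr⁴⁺ is the ion listed too early.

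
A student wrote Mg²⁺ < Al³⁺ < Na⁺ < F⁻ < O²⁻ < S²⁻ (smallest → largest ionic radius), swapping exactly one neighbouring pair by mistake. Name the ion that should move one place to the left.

Al³⁺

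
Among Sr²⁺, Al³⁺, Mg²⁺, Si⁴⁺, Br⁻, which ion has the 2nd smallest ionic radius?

Al³⁺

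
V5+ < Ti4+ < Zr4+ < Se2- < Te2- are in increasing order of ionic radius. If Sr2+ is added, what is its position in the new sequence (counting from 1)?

4

First list Z and electron count for each: V5+ has 18 e⁻ (Z=23), Ti4+ has 18 e⁻ (Z=22), Zr4+ has 36 e⁻ (Z=40), Sr2+ has 36 e⁻ (Z=38), Se2- has 36 e⁻ (Z=34), Te2- has 54 e⁻ (Z=52). V5+ < Ti4+ (both 18 e⁻, Z=23>22); Ti4+ < Zr4+ (same group, period 4 vs 5); Zr4+ < Sr2+ (isoelectronic, higher Z=40 is smaller); Sr2+ < Se2- (both 36 e⁻, Z=38>34); Se2- < Te2- (same group, 1 shell fewer).
Merged order: V5+ < Ti4+ < Zr4+ < Sr2+ < Se2- < Te2- — Sr2+ is number 4.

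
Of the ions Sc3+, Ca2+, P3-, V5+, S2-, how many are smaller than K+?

3

Each ion has 18 electrons. The ranking follows nuclear charge in reverse — greater Z gives a smaller radius. V5+ (Z=23), Sc3+ (Z=21), Ca2+ (Z=20), K+ (Z=19), S2- (Z=16), P3- (Z=15).
Overall: V5+ < Sc3+ < Ca2+ < K+ < S2- < P3-. K+ has 3 below it and 2 above. So 3 are smaller.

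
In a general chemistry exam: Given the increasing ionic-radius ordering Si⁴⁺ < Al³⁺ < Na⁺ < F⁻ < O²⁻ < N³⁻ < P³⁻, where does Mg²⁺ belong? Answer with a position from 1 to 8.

3

Tabulating Z and e⁻: Si⁴⁺ (Z=14, 10 e⁻), Al³⁺ (Z=13, 10 e⁻), Mg²⁺ (Z=12, 10 e⁻), Na⁺ (Z=11, 10 e⁻), F⁻ (Z=9, 10 e⁻), O²⁻ (Z=8, 10 e⁻), N³⁻ (Z=7, 10 e⁻), P³⁻ (Z=15, 18 e⁻). Si⁴⁺ < Al³⁺ (isoelectronic, higher Z=14 is smaller); Al³⁺ < Mg²⁺ (isoelectronic, higher Z=13 is smaller); Mg²⁺ < Na⁺ (isoelectronic, higher Z=12 is smaller); Na⁺ < F⁻ (isoelectronic, higher Z=11 is smaller); F⁻ < O²⁻ (both 10 e⁻, Z=9>8); O²⁻ < N³⁻ (both 10 e⁻, Z=8>7); N³⁻ < P³⁻ (same group, 1 shell fewer).
With Mg²⁺ included the full order is Si⁴⁺ < Al³⁺ < Mg²⁺ < Na⁺ < F⁻ < O²⁻ < N³⁻ < P³⁻, so it takes position 3.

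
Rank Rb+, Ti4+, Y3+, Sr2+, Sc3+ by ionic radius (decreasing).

Electron counts and nuclear charges: Ti4+ has 18 e⁻ (Z=22), Sc3+ has 18 e⁻ (Z=21), Y3+ has 36 e⁻ (Z=39), Sr2+ has 36 e⁻ (Z=38), Rb+ has 36 e⁻ (Z=37). Ti4+ < Sc3+ (both 18 e⁻, Z=22>21); Sc3+ < Y3+ (same group, 1 shell fewer); Y3+ < Sr2+ (both 36 e⁻, Z=39>38); Sr2+ < Rb+ (isoelectronic, higher Z=38 is smaller).

Rb+ > Sr2+ > Y3+ > Sc3+ > Ti4+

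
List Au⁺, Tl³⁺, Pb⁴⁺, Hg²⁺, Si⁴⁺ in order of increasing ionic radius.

Si⁴⁺ < Pb⁴⁺ < Tl³⁺ < Hg²⁺ < Au⁺

Tabulating Z and e⁻: Si⁴⁺ has 10 e⁻ (Z=14), Pb⁴⁺ has 78 e⁻ (Z=82), Tl³⁺ has 78 e⁻ (Z=81), Hg²⁺ has 78 e⁻ (Z=80), Au⁺ has 78 e⁻ (Z=79). Si⁴⁺ < Pb⁴⁺ (same group, 3 shells fewer); Pb⁴⁺ < Tl³⁺ (both 78 e⁻, Z=82>81); Tl³⁺ < Hg²⁺ (both 78 e⁻, Z=81>80); Hg²⁺ < Au⁺ (isoelectronic, higher Z=80 is smaller).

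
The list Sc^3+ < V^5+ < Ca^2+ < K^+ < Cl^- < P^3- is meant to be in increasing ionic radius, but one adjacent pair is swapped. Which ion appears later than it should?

V^5+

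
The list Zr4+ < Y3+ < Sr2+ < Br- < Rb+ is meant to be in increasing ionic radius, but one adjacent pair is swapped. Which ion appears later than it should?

Rb+

Check each adjacent pair. Br- and Rb+ are reversed: Rb+ and Br- share 36 electrons; the higher nuclear charge on Rb (Z=37) contracts it more, so Rb+ < Br-. No other neighbouring pair contradicts the periodic trends, so Rb+ is the ion listed too late.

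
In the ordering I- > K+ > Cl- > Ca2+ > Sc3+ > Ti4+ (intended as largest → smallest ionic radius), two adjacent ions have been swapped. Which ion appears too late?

Cl-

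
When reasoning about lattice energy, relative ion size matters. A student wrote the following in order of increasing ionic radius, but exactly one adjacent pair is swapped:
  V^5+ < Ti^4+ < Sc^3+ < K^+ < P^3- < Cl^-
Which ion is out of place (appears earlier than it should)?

Compare adjacent ions: Cl^- and P^3- share 18 electrons; the higher nuclear charge on Cl (Z=17) contracts it more, so Cl^- < P^3- — yet in this increasing list P^3- sits before Cl^-. Nothing else is reversed, so P^3- should move one place to the right.

P^3-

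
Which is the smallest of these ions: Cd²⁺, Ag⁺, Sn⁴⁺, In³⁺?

Each ion has 46 electrons. The ranking follows nuclear charge in reverse — greater Z gives a smaller radius. Sn⁴⁺ (Z=50), In³⁺ (Z=49), Cd²⁺ (Z=48), Ag⁺ (Z=47).

Sn⁴⁺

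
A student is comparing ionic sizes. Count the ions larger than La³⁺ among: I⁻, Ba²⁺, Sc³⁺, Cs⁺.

Tabulating Z and e⁻: Sc³⁺ (Z=21, 18 e⁻), La³⁺ (Z=57, 54 e⁻), Ba²⁺ (Z=56, 54 e⁻), Cs⁺ (Z=55, 54 e⁻), I⁻ (Z=53, 54 e⁻). Sc³⁺ < La³⁺ (same group, 2 shells fewer); La³⁺ < Ba²⁺ (both 54 e⁻, Z=57>56); Ba²⁺ < Cs⁺ (both 54 e⁻, Z=56>55); Cs⁺ < I⁻ (both 54 e⁻, Z=55>53).
Overall: Sc³⁺ < La³⁺ < Ba²⁺ < Cs⁺ < I⁻. La³⁺ has 1 below it and 3 above. So 3 are larger.

3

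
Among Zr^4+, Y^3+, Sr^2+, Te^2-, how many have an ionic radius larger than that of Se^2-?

1

Work out protons and electrons: Zr^4+ (Z=40, 36 e⁻), Y^3+ (Z=39, 36 e⁻), Sr^2+ (Z=38, 36 e⁻), Se^2- (Z=34, 36 e⁻), Te^2- (Z=52, 54 e⁻). Zr^4+ < Y^3+ (isoelectronic, higher Z=40 is smaller); Y^3+ < Sr^2+ (both 36 e⁻, Z=39>38); Sr^2+ < Se^2- (both 36 e⁻, Z=38>34); Se^2- < Te^2- (same group, 1 shell fewer).
Placing each against Se^2-: smaller — Zr^4+, Y^3+, Sr^2+; larger — Te^2-. So 1 is larger.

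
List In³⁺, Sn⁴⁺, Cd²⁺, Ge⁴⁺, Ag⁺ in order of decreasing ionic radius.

Ag⁺ > Cd²⁺ > In³⁺ > Sn⁴⁺ > Ge⁴⁺

Electron counts and nuclear charges: Ge⁴⁺: 28 e⁻, Z=32, Sn⁴⁺: 46 e⁻, Z=50, In³⁺: 46 e⁻, Z=49, Cd²⁺: 46 e⁻, Z=48, Ag⁺: 46 e⁻, Z=47. Ge⁴⁺ < Sn⁴⁺ (same group, period 4 vs 5); Sn⁴⁺ < In³⁺ (both 46 e⁻, Z=50>49); In³⁺ < Cd²⁺ (both 46 e⁻, Z=49>48); Cd²⁺ < Ag⁺ (isoelectronic, higher Z=48 is smaller).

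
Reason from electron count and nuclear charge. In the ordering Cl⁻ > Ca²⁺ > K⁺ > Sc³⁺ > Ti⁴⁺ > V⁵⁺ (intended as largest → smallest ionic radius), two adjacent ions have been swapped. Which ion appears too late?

K⁺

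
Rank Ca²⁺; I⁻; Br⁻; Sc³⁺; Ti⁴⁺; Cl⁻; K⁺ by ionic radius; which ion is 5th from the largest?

Tabulating Z and e⁻: Ti⁴⁺ (Z=22, 18 e⁻), Sc³⁺ (Z=21, 18 e⁻), Ca²⁺ (Z=20, 18 e⁻), K⁺ (Z=19, 18 e⁻), Cl⁻ (Z=17, 18 e⁻), Br⁻ (Z=35, 36 e⁻), I⁻ (Z=53, 54 e⁻). Ti⁴⁺ < Sc³⁺ (isoelectronic, higher Z=22 is smaller); Sc³⁺ < Ca²⁺ (both 18 e⁻, Z=21>20); Ca²⁺ < K⁺ (both 18 e⁻, Z=20>19); K⁺ < Cl⁻ (both 18 e⁻, Z=19>17); Cl⁻ < Br⁻ (same group, 1 shell fewer); Br⁻ < I⁻ (same group, period 4 vs 5).
Ordering: Ti⁴⁺ < Sc³⁺ < Ca²⁺ < K⁺ < Cl⁻ < Br⁻ < I⁻. The 5th largest is Ca²⁺.

Ca²⁺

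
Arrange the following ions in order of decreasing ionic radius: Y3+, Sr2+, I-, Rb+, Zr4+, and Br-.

I- > Br- > Rb+ > Sr2+ > Y3+ > Zr4+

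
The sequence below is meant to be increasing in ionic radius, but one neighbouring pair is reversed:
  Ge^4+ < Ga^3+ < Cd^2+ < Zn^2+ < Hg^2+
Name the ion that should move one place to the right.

The pair Cd^2+, Zn^2+ is the wrong way round — same group and charge — period 4 sits above period 5, so Zn^2+ is smaller. All other adjacent pairs agree with periodic trends, so Cd^2+ is the misplaced ion.

Cd^2+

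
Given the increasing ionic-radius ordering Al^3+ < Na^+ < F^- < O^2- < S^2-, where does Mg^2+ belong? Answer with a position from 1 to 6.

Tabulating Z and e⁻: Al^3+ (Z=13, 10 e⁻), Mg^2+ (Z=12, 10 e⁻), Na^+ (Z=11, 10 e⁻), F^- (Z=9, 10 e⁻), O^2- (Z=8, 10 e⁻), S^2- (Z=16, 18 e⁻). Al^3+ < Mg^2+ (both 10 e⁻, Z=13>12); Mg^2+ < Na^+ (both 10 e⁻, Z=12>11); Na^+ < F^- (isoelectronic, higher Z=11 is smaller); F^- < O^2- (both 10 e⁻, Z=9>8); O^2- < S^2- (same group, period 2 vs 3).
Putting Mg^2+ in gives Al^3+ < Mg^2+ < Na^+ < F^- < O^2- < S^2-; it lands at slot 2.

2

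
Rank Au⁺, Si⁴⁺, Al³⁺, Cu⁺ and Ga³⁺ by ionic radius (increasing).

Si⁴⁺ < Al³⁺ < Ga³⁺ < Cu⁺ < Au⁺

First list Z and electron count for each: Si⁴⁺: 10 e⁻, Z=14, Al³⁺: 10 e⁻, Z=13, Ga³⁺: 28 e⁻, Z=31, Cu⁺: 28 e⁻, Z=29, Au⁺: 78 e⁻, Z=79. Si⁴⁺ < Al³⁺ (isoelectronic, higher Z=14 is smaller); Al³⁺ < Ga³⁺ (same group, 1 shell fewer); Ga³⁺ < Cu⁺ (both 28 e⁻, Z=31>29); Cu⁺ < Au⁺ (same group, period 4 vs 6).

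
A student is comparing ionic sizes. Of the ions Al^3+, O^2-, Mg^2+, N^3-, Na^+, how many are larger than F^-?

2

All of these have 10 electrons (isoelectronic). With the same electron cloud, the ion with the most protons pulls it in tightest. Nuclear charges: Al^3+ (Z=13), Mg^2+ (Z=12), Na^+ (Z=11), F^- (Z=9), O^2- (Z=8), N^3- (Z=7). Highest Z is smallest.
Relative to F^-, the ions that are larger are O^2-, N^3-. So 2 are larger.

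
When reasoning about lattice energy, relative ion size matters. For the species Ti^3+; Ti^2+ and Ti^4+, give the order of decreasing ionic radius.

Same element, different charge: the more highly charged cation has fewer electrons and a greater effective nuclear charge per electron, making Ti^4+ the smallest.

Ti^2+ > Ti^3+ > Ti^4+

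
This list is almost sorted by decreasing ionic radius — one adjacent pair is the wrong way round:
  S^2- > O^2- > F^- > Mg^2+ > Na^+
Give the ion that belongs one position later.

Mg^2+

Check each adjacent pair. Mg^2+ and Na^+ are reversed: they are isoelectronic (10 e⁻) and Mg has more protons than Na (12 vs 11), making Mg^2+ smaller. No other neighbouring pair contradicts the periodic trends, so Mg^2+ is the ion listed too early.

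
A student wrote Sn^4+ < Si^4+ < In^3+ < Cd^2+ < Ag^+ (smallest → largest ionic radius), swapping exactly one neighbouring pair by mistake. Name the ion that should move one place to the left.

Check each adjacent pair. Sn^4+ and Si^4+ are reversed: same group and charge — period 3 sits above period 5, so Si^4+ is smaller. No other neighbouring pair contradicts the periodic trends, so Si^4+ is the ion listed too late.

Si^4+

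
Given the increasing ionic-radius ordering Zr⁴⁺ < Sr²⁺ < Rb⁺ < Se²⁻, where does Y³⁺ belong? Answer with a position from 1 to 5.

2

All of these have 36 electrons (isoelectronic). With the same electron cloud, the ion with the most protons pulls it in tightest. Nuclear charges: Zr⁴⁺ (Z=40), Y³⁺ (Z=39), Sr²⁺ (Z=38), Rb⁺ (Z=37), Se²⁻ (Z=34). Highest Z is smallest.
With Y³⁺ included the full order is Zr⁴⁺ < Y³⁺ < Sr²⁺ < Rb⁺ < Se²⁻, so it takes position 2.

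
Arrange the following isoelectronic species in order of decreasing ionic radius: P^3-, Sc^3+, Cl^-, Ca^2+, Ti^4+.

P^3- > Cl^- > Ca^2+ > Sc^3+ > Ti^4+

Each ion has 18 electrons. The ranking follows nuclear charge in reverse — greater Z gives a smaller radius. Ti^4+ (Z=22), Sc^3+ (Z=21), Ca^2+ (Z=20), Cl^- (Z=17), P^3- (Z=15).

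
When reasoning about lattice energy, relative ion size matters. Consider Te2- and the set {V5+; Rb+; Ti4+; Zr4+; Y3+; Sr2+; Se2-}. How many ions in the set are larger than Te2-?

0

V5+ has 18 e⁻ (Z=23), Ti4+ has 18 e⁻ (Z=22), Zr4+ has 36 e⁻ (Z=40), Y3+ has 36 e⁻ (Z=39), Sr2+ has 36 e⁻ (Z=38), Rb+ has 36 e⁻ (Z=37), Se2- has 36 e⁻ (Z=34), Te2- has 54 e⁻ (Z=52). V5+ < Ti4+ (both 18 e⁻, Z=23>22); Ti4+ < Zr4+ (same group, 1 shell fewer); Zr4+ < Y3+ (both 36 e⁻, Z=40>39); Y3+ < Sr2+ (isoelectronic, higher Z=39 is smaller); Sr2+ < Rb+ (both 36 e⁻, Z=38>37); Rb+ < Se2- (isoelectronic, higher Z=37 is smaller); Se2- < Te2- (same group, period 4 vs 5).
Overall: V5+ < Ti4+ < Zr4+ < Y3+ < Sr2+ < Rb+ < Se2- < Te2-. Te2- has 7 below it and 0 above. That's 0.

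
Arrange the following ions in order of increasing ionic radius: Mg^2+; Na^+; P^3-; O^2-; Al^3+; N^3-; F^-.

Al^3+ < Mg^2+ < Na^+ < F^- < O^2- < N^3- < P^3-

Al^3+ has 10 e⁻ (Z=13), Mg^2+ has 10 e⁻ (Z=12), Na^+ has 10 e⁻ (Z=11), F^- has 10 e⁻ (Z=9), O^2- has 10 e⁻ (Z=8), N^3- has 10 e⁻ (Z=7), P^3- has 18 e⁻ (Z=15). Al^3+ < Mg^2+ (isoelectronic, higher Z=13 is smaller); Mg^2+ < Na^+ (both 10 e⁻, Z=12>11); Na^+ < F^- (isoelectronic, higher Z=11 is smaller); F^- < O^2- (isoelectronic, higher Z=9 is smaller); O^2- < N^3- (both 10 e⁻, Z=8>7); N^3- < P^3- (same group, period 2 vs 3).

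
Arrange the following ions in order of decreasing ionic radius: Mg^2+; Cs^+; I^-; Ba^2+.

I^- > Cs^+ > Ba^2+ > Mg^2+

Work out protons and electrons: Mg^2+ (Z=12, 10 e⁻), Ba^2+ (Z=56, 54 e⁻), Cs^+ (Z=55, 54 e⁻), I^- (Z=53, 54 e⁻). Mg^2+ < Ba^2+ (same group, 3 shells fewer); Ba^2+ < Cs^+ (isoelectronic, higher Z=56 is smaller); Cs^+ < I^- (both 54 e⁻, Z=55>53).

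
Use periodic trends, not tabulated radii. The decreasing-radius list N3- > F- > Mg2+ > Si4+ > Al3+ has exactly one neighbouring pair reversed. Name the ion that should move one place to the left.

The pair Si4+, Al3+ is the wrong way round — both have 10 electrons but Z(Si)=14 > Z(Al)=13, so Si4+ should be the smaller of the two. All other adjacent pairs agree with periodic trends, so Al3+ is the misplaced ion.

Al3+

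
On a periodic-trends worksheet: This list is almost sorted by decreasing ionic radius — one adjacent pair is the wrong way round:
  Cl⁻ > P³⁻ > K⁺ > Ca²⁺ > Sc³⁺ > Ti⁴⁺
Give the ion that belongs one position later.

Cl⁻

Scanning neighbour by neighbour, only Cl⁻/P³⁻ violates a trend: they are isoelectronic (18 e⁻) and Cl has more protons than P (17 vs 15), making Cl⁻ smaller. That makes Cl⁻ the one sitting a position early relative to where it belongs.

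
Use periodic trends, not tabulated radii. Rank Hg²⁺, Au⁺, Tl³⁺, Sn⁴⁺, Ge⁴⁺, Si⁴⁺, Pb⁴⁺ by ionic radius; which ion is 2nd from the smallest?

Electron counts and nuclear charges: Si⁴⁺: 10 e⁻, Z=14, Ge⁴⁺: 28 e⁻, Z=32, Sn⁴⁺: 46 e⁻, Z=50, Pb⁴⁺: 78 e⁻, Z=82, Tl³⁺: 78 e⁻, Z=81, Hg²⁺: 78 e⁻, Z=80, Au⁺: 78 e⁻, Z=79. Si⁴⁺ < Ge⁴⁺ (same group, 1 shell fewer); Ge⁴⁺ < Sn⁴⁺ (same group, period 4 vs 5); Sn⁴⁺ < Pb⁴⁺ (same group, 1 shell fewer); Pb⁴⁺ < Tl³⁺ (both 78 e⁻, Z=82>81); Tl³⁺ < Hg²⁺ (both 78 e⁻, Z=81>80); Hg²⁺ < Au⁺ (both 78 e⁻, Z=80>79).
Ordering: Si⁴⁺ < Ge⁴⁺ < Sn⁴⁺ < Pb⁴⁺ < Tl³⁺ < Hg²⁺ < Au⁺. The 2nd smallest is Ge⁴⁺.

Ge⁴⁺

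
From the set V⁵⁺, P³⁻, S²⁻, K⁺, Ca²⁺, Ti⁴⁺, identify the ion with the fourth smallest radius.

These species are isoelectronic with 18 electrons. The only difference is the number of protons: V⁵⁺ (Z=23), Ti⁴⁺ (Z=22), Ca²⁺ (Z=20), K⁺ (Z=19), S²⁻ (Z=16), P³⁻ (Z=15). The strongest nuclear pull (V⁵⁺) gives the smallest ion.
So the order is V⁵⁺ < Ti⁴⁺ < Ca²⁺ < K⁺ < S²⁻ < P³⁻; the 4th-smallest ion is K⁺.

K⁺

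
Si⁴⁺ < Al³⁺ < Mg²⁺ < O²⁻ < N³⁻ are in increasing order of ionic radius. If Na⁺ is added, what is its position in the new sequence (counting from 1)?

4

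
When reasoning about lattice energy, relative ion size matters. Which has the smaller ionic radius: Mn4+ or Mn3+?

These are all Mn ions. Removing more electrons (higher positive charge) pulls the remaining electrons in closer, so Mn4+ is smallest and Mn3+ is largest.

Mn4+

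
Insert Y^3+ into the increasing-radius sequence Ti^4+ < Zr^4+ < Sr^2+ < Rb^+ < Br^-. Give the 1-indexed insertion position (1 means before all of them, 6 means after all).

Ti^4+ has 18 e⁻ (Z=22), Zr^4+ has 36 e⁻ (Z=40), Y^3+ has 36 e⁻ (Z=39), Sr^2+ has 36 e⁻ (Z=38), Rb^+ has 36 e⁻ (Z=37), Br^- has 36 e⁻ (Z=35). Ti^4+ < Zr^4+ (same group, period 4 vs 5); Zr^4+ < Y^3+ (isoelectronic, higher Z=40 is smaller); Y^3+ < Sr^2+ (isoelectronic, higher Z=39 is smaller); Sr^2+ < Rb^+ (both 36 e⁻, Z=38>37); Rb^+ < Br^- (both 36 e⁻, Z=37>35).
With Y^3+ included the full order is Ti^4+ < Zr^4+ < Y^3+ < Sr^2+ < Rb^+ < Br^-, so it takes position 3.

3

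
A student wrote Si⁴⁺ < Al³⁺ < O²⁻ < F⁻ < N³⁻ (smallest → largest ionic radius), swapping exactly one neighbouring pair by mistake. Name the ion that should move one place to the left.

F⁻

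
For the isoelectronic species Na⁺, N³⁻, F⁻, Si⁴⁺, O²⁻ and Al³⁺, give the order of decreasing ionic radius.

Each ion has 10 electrons. The ranking follows nuclear charge in reverse — greater Z gives a smaller radius. Si⁴⁺ (Z=14), Al³⁺ (Z=13), Na⁺ (Z=11), F⁻ (Z=9), O²⁻ (Z=8), N³⁻ (Z=7).

N³⁻ > O²⁻ > F⁻ > Na⁺ > Al³⁺ > Si⁴⁺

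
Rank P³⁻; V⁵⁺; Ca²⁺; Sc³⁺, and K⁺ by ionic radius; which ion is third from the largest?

Ca²⁺

Isoelectronic series (18 e⁻ each). Size is set by nuclear charge: more protons means a smaller ion. V⁵⁺ (Z=23), Sc³⁺ (Z=21), Ca²⁺ (Z=20), K⁺ (Z=19), P³⁻ (Z=15).
Full ascending order: V⁵⁺ < Sc³⁺ < Ca²⁺ < K⁺ < P³⁻. Counting from the largest, position 3 is Ca²⁺.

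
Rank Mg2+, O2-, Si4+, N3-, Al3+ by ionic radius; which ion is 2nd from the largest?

All of these have 10 electrons (isoelectronic). With the same electron cloud, the ion with the most protons pulls it in tightest. Nuclear charges: Si4+ (Z=14), Al3+ (Z=13), Mg2+ (Z=12), O2- (Z=8), N3- (Z=7). Highest Z is smallest.
Full ascending order: Si4+ < Al3+ < Mg2+ < O2- < N3-. Counting from the largest, position 2 is O2-.

O2-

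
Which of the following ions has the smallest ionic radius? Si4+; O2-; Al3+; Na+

Si4+

All of these have 10 electrons (isoelectronic). With the same electron cloud, the ion with the most protons pulls it in tightest. Nuclear charges: Si4+ (Z=14), Al3+ (Z=13), Na+ (Z=11), O2- (Z=8). Highest Z is smallest.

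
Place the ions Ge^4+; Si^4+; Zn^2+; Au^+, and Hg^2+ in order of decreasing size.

Au^+ > Hg^2+ > Zn^2+ > Ge^4+ > Si^4+

Work out protons and electrons: Si^4+ has 10 e⁻ (Z=14), Ge^4+ has 28 e⁻ (Z=32), Zn^2+ has 28 e⁻ (Z=30), Hg^2+ has 78 e⁻ (Z=80), Au^+ has 78 e⁻ (Z=79). Si^4+ < Ge^4+ (same group, period 3 vs 4); Ge^4+ < Zn^2+ (isoelectronic, higher Z=32 is smaller); Zn^2+ < Hg^2+ (same group, 2 shells fewer); Hg^2+ < Au^+ (isoelectronic, higher Z=80 is smaller).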